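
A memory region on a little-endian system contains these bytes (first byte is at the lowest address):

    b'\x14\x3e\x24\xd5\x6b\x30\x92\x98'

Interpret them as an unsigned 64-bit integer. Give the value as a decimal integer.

Little-endian: lowest address holds the least-significant byte.
Reassemble most-significant byte first: 98 92 30 6B D5 24 3E 14 → 0x9892306BD5243E14.
0x9892306BD5243E14 = 10993902880060358164.

10993902880060358164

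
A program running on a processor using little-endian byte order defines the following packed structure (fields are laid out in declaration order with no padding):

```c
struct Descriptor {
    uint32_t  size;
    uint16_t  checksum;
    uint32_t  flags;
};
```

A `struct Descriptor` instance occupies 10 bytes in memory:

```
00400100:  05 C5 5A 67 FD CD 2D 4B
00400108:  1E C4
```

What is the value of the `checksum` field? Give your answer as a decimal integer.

`checksum` follows `size` (4 bytes), so it starts at byte offset 4 and occupies 2 bytes.
Bytes at offsets 4..5: FD CD.
Little-endian: lowest address holds the least-significant byte.
Reassemble most-significant byte first: CD FD → 0xCDFD.
0xCDFD = 52733.

52733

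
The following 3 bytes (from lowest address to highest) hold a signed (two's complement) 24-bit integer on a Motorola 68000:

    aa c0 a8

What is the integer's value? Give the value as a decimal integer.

-5586776

Big-endian: lowest address holds the most-significant byte.
The bytes are already most-significant first: 0xAAC0A8.
Top bit is set, so as a signed 24-bit value this is 0xAAC0A8 − 2^24 = -5586776.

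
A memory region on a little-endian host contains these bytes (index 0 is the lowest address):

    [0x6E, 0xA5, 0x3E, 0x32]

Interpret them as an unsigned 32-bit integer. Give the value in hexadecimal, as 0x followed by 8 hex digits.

Little-endian: lowest address holds the least-significant byte.
Reassemble most-significant byte first: 32 3E A5 6E → 0x323EA56E.

0x323EA56E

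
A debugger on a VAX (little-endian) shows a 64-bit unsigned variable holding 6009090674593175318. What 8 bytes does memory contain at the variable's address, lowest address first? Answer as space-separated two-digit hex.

6009090674593175318 in hexadecimal, padded to 64 bits, is 0x536494218A3D1716.
Split into bytes (most-significant first): 53 64 94 21 8A 3D 17 16.
Little-endian: lowest address holds the least-significant byte.
So at ascending addresses the bytes are 16 17 3D 8A 21 94 64 53.

16 17 3D 8A 21 94 64 53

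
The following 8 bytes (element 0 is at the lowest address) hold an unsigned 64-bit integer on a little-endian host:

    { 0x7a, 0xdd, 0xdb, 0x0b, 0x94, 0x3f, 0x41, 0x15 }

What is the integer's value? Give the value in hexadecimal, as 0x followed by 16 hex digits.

In little-endian order the low byte comes first in memory.
Reassemble most-significant byte first: 15 41 3F 94 0B DB DD 7A → 0x15413F940BDBDD7A.

0x15413F940BDBDD7A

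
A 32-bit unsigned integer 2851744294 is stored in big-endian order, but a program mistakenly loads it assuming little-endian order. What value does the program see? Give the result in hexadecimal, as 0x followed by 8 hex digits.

0x262AFAA9

2851744294 in 32-bit hexadecimal is 0xA9FA2A26.
Stored big-endian, the bytes at ascending addresses are A9 FA 2A 26.
Read back as little-endian, the first byte is least significant, giving 0x262AFAA9.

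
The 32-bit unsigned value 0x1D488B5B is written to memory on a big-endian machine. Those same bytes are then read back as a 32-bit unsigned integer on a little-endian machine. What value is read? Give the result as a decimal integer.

Stored big-endian, the bytes at ascending addresses are 1D 48 8B 5B.
Read back as little-endian, the first byte is least significant, giving 0x5B8B481D.
0x5B8B481D = 1535854621.

1535854621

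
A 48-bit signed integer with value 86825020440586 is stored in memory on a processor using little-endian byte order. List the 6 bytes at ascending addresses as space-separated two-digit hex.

86825020440586 in hexadecimal, padded to 48 bits, is 0x4EF78680400A.
Split into bytes (most-significant first): 4E F7 86 80 40 0A.
Little-endian: lowest address holds the least-significant byte.
So at ascending addresses the bytes are 0A 40 80 86 F7 4E.

0A 40 80 86 F7 4E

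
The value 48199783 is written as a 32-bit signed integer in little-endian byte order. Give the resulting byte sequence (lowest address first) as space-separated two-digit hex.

48199783 in hexadecimal, padded to 32 bits, is 0x02DF7867.
Split into bytes (most-significant first): 02 DF 78 67.
Little-endian: lowest address holds the least-significant byte.
So at ascending addresses the bytes are 67 78 DF 02.

67 78 DF 02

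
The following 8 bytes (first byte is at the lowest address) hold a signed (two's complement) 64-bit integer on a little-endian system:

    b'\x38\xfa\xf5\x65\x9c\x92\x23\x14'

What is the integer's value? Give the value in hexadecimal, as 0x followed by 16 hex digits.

0x1423929C65F5FA38

Little-endian: lowest address holds the least-significant byte.
Reassemble most-significant byte first: 14 23 92 9C 65 F5 FA 38 → 0x1423929C65F5FA38.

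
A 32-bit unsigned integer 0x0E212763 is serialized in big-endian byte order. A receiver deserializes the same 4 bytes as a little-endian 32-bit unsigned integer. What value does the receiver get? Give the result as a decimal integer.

1663508750

Stored big-endian, the bytes at ascending addresses are 0E 21 27 63.
Read back as little-endian, the first byte is least significant, giving 0x6327210E.
0x6327210E = 1663508750.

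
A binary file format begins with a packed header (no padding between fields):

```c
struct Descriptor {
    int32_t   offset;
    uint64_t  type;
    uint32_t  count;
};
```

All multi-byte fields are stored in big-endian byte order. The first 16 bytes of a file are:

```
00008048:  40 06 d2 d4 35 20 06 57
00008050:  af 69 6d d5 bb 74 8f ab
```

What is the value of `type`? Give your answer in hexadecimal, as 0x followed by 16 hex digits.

`type` follows `offset` (4 bytes), so it starts at byte offset 4 and occupies 8 bytes.
Bytes at offsets 4..11: 35 20 06 57 AF 69 6D D5.
Big-endian: lowest address holds the most-significant byte.
The bytes are already most-significant first: 0x35200657AF696DD5.

0x35200657AF696DD5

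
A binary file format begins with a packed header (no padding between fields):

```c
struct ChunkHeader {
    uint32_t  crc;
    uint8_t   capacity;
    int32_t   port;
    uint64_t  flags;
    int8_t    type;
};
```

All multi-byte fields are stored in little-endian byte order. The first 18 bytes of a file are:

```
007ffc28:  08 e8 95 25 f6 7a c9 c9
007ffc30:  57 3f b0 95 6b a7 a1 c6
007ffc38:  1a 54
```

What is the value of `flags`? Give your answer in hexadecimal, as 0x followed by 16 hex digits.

`flags` follows `crc` (4 B), `capacity` (1 B), `port` (4 B), so it starts at offset 4 + 1 + 4 = 9 and occupies 8 bytes.
Bytes at offsets 9..16: 3F B0 95 6B A7 A1 C6 1A.
Little-endian: lowest address holds the least-significant byte.
Reassemble most-significant byte first: 1A C6 A1 A7 6B 95 B0 3F → 0x1AC6A1A76B95B03F.

0x1AC6A1A76B95B03F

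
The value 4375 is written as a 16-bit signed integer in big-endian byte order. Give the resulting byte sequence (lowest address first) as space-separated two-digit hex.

11 17

4375 in hexadecimal, padded to 16 bits, is 0x1117.
Split into bytes (most-significant first): 11 17.
In big-endian order the high byte comes first in memory.
So the memory order matches the most-significant-first order: 11 17.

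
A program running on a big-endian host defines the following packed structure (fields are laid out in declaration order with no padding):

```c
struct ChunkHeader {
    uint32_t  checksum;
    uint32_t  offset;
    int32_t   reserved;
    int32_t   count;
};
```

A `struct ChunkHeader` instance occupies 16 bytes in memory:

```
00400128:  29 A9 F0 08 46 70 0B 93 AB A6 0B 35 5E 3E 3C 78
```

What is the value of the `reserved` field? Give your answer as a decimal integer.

-1415181515

`reserved` follows `checksum` (4 B), `offset` (4 B), so it starts at offset 4 + 4 = 8 and occupies 4 bytes.
Bytes at offsets 8..11: AB A6 0B 35.
In big-endian order the high byte comes first in memory.
The bytes are already most-significant first: 0xABA60B35.
Top bit is set, so as a signed 32-bit value this is 0xABA60B35 − 2^32 = -1415181515.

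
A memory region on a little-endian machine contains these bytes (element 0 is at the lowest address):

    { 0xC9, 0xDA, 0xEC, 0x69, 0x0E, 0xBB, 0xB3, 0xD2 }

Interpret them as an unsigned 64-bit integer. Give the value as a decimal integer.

15182684439377140425

Little-endian: lowest address holds the least-significant byte.
Reassemble most-significant byte first: D2 B3 BB 0E 69 EC DA C9 → 0xD2B3BB0E69ECDAC9.
0xD2B3BB0E69ECDAC9 = 15182684439377140425.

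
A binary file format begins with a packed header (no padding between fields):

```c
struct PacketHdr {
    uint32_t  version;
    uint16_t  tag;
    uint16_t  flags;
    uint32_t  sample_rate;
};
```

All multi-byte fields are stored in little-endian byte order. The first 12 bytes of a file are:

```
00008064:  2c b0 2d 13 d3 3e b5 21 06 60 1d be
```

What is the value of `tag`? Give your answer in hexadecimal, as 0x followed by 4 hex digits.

`tag` follows `version` (4 bytes), so it starts at byte offset 4 and occupies 2 bytes.
Bytes at offsets 4..5: D3 3E.
In little-endian order the low byte comes first in memory.
Reassemble most-significant byte first: 3E D3 → 0x3ED3.

0x3ED3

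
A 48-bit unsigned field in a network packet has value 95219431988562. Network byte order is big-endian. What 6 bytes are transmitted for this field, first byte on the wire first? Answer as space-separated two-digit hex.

95219431988562 in hexadecimal, padded to 48 bits, is 0x569A006B5D52.
Split into bytes (most-significant first): 56 9A 00 6B 5D 52.
Big-endian stores the most-significant byte at the lowest address.
So the memory order matches the most-significant-first order: 56 9A 00 6B 5D 52.

56 9A 00 6B 5D 52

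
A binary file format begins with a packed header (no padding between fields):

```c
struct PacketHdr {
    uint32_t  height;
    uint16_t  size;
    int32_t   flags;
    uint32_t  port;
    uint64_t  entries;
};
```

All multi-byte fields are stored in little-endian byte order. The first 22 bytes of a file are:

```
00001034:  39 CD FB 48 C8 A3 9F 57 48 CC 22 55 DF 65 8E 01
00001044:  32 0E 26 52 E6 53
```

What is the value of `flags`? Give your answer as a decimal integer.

-867674209

`flags` follows `height` (4 B), `size` (2 B), so it starts at offset 4 + 2 = 6 and occupies 4 bytes.
Bytes at offsets 6..9: 9F 57 48 CC.
Little-endian: lowest address holds the least-significant byte.
Reassemble most-significant byte first: CC 48 57 9F → 0xCC48579F.
Top bit is set, so as a signed 32-bit value this is 0xCC48579F − 2^32 = -867674209.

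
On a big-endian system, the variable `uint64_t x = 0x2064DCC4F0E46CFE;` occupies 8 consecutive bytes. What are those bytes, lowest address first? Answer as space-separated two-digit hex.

Split into bytes (most-significant first): 20 64 DC C4 F0 E4 6C FE.
Big-endian: lowest address holds the most-significant byte.
So the memory order matches the most-significant-first order: 20 64 DC C4 F0 E4 6C FE.

20 64 DC C4 F0 E4 6C FE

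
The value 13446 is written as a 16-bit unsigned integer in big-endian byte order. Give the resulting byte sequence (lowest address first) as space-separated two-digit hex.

34 86

13446 in hexadecimal, padded to 16 bits, is 0x3486.
Split into bytes (most-significant first): 34 86.
Big-endian stores the most-significant byte at the lowest address.
So the memory order matches the most-significant-first order: 34 86.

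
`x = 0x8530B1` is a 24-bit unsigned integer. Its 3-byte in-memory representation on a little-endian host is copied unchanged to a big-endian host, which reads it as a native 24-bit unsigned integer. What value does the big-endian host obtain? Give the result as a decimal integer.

Stored little-endian, the bytes at ascending addresses are B1 30 85.
Read back as big-endian, the last byte is least significant, giving 0xB13085.
0xB13085 = 11612293.

11612293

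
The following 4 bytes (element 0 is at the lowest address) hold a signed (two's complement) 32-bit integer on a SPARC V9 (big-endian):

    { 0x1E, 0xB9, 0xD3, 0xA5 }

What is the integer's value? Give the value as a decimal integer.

515494821

In big-endian order the high byte comes first in memory.
The bytes are already most-significant first: 0x1EB9D3A5.
0x1EB9D3A5 = 515494821.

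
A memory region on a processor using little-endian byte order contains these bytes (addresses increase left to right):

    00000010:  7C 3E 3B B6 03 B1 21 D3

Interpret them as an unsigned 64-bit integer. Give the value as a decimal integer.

15213635645734600316

Little-endian: lowest address holds the least-significant byte.
Reassemble most-significant byte first: D3 21 B1 03 B6 3B 3E 7C → 0xD321B103B63B3E7C.
0xD321B103B63B3E7C = 15213635645734600316.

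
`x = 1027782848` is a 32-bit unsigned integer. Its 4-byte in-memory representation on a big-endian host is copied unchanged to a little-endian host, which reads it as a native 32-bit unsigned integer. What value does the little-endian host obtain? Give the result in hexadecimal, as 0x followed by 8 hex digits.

1027782848 in 32-bit hexadecimal is 0x3D42B8C0.
Stored big-endian, the bytes at ascending addresses are 3D 42 B8 C0.
Read back as little-endian, the first byte is least significant, giving 0xC0B8423D.

0xC0B8423D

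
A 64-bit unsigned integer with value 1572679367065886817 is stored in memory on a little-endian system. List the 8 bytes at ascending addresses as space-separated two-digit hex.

1572679367065886817 in hexadecimal, padded to 64 bits, is 0x15D3478D4B8C6061.
Split into bytes (most-significant first): 15 D3 47 8D 4B 8C 60 61.
In little-endian order the low byte comes first in memory.
So at ascending addresses the bytes are 61 60 8C 4B 8D 47 D3 15.

61 60 8C 4B 8D 47 D3 15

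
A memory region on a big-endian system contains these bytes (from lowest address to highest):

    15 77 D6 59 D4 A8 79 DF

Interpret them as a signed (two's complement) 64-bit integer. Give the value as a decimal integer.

1546940678333299167

Big-endian stores the most-significant byte at the lowest address.
The bytes are already most-significant first: 0x1577D659D4A879DF.
0x1577D659D4A879DF = 1546940678333299167.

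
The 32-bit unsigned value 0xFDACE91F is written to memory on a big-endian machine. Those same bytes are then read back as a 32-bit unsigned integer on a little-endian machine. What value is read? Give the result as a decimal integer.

535407869

Stored big-endian, the bytes at ascending addresses are FD AC E9 1F.
Read back as little-endian, the first byte is least significant, giving 0x1FE9ACFD.
0x1FE9ACFD = 535407869.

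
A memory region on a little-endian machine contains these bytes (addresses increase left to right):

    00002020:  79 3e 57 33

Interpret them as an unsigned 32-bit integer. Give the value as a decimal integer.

Little-endian stores the least-significant byte at the lowest address.
Reassemble most-significant byte first: 33 57 3E 79 → 0x33573E79.
0x33573E79 = 861355641.

861355641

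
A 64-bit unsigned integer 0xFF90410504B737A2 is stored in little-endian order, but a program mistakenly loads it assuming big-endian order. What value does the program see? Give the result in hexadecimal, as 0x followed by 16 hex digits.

0xA237B704054190FF

Stored little-endian, the bytes at ascending addresses are A2 37 B7 04 05 41 90 FF.
Read back as big-endian, the last byte is least significant, giving 0xA237B704054190FF.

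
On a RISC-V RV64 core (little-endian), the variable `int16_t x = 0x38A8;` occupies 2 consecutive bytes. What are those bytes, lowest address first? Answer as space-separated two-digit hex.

Split into bytes (most-significant first): 38 A8.
Little-endian: lowest address holds the least-significant byte.
So at ascending addresses the bytes are A8 38.

A8 38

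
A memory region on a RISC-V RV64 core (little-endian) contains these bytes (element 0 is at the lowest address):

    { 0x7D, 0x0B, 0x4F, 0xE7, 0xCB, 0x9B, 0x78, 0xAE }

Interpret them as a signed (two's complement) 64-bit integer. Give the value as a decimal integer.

-5874774413843428483

In little-endian order the low byte comes first in memory.
Reassemble most-significant byte first: AE 78 9B CB E7 4F 0B 7D → 0xAE789BCBE74F0B7D.
Top bit is set, so as a signed 64-bit value this is 0xAE789BCBE74F0B7D − 2^64 = -5874774413843428483.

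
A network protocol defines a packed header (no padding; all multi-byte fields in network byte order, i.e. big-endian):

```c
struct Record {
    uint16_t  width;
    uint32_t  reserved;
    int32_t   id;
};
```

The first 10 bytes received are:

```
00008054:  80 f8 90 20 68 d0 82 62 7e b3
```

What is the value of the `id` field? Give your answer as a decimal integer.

`id` follows `width` (2 B), `reserved` (4 B), so it starts at offset 2 + 4 = 6 and occupies 4 bytes.
Bytes at offsets 6..9: 82 62 7E B3.
Big-endian stores the most-significant byte at the lowest address.
The bytes are already most-significant first: 0x82627EB3.
Top bit is set, so as a signed 32-bit value this is 0x82627EB3 − 2^32 = -2107474253.

-2107474253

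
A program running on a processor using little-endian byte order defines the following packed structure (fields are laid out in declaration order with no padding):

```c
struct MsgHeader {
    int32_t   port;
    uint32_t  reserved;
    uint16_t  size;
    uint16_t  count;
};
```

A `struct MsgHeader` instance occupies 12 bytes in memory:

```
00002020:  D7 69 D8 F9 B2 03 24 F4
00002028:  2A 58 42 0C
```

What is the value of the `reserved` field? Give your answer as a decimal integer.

4096000946

`reserved` follows `port` (4 bytes), so it starts at byte offset 4 and occupies 4 bytes.
Bytes at offsets 4..7: B2 03 24 F4.
Little-endian stores the least-significant byte at the lowest address.
Reassemble most-significant byte first: F4 24 03 B2 → 0xF42403B2.
0xF42403B2 = 4096000946.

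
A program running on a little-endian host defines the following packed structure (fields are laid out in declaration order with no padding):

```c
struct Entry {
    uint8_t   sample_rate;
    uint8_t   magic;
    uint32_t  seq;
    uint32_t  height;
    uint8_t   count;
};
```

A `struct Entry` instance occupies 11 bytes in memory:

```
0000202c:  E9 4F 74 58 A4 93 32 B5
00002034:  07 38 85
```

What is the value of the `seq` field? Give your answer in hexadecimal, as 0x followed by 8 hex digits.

`seq` follows `sample_rate` (1 B), `magic` (1 B), so it starts at offset 1 + 1 = 2 and occupies 4 bytes.
Bytes at offsets 2..5: 74 58 A4 93.
Little-endian: lowest address holds the least-significant byte.
Reassemble most-significant byte first: 93 A4 58 74 → 0x93A45874.

0x93A45874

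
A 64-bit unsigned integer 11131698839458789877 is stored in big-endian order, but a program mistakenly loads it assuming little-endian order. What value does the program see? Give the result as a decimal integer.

17706343664302521242

11131698839458789877 in 64-bit hexadecimal is 0x9A7BBD1DC091B9F5.
Stored big-endian, the bytes at ascending addresses are 9A 7B BD 1D C0 91 B9 F5.
Read back as little-endian, the first byte is least significant, giving 0xF5B991C01DBD7B9A.
0xF5B991C01DBD7B9A = 17706343664302521242.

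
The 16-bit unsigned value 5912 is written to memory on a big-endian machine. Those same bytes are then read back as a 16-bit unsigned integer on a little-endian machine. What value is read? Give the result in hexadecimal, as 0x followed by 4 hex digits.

0x1817

5912 in 16-bit hexadecimal is 0x1718.
Stored big-endian, the bytes at ascending addresses are 17 18.
Read back as little-endian, the first byte is least significant, giving 0x1817.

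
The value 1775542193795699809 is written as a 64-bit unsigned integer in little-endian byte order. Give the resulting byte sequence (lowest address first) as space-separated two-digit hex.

1775542193795699809 in hexadecimal, padded to 64 bits, is 0x18A3FE37D0E91461.
Split into bytes (most-significant first): 18 A3 FE 37 D0 E9 14 61.
In little-endian order the low byte comes first in memory.
So at ascending addresses the bytes are 61 14 E9 D0 37 FE A3 18.

61 14 E9 D0 37 FE A3 18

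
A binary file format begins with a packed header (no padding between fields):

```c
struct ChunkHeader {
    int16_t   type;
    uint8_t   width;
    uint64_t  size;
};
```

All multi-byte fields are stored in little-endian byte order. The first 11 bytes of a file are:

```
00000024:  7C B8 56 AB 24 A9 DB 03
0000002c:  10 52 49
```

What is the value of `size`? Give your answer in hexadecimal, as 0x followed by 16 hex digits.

`size` follows `type` (2 B), `width` (1 B), so it starts at offset 2 + 1 = 3 and occupies 8 bytes.
Bytes at offsets 3..10: AB 24 A9 DB 03 10 52 49.
Little-endian: lowest address holds the least-significant byte.
Reassemble most-significant byte first: 49 52 10 03 DB A9 24 AB → 0x49521003DBA924AB.

0x49521003DBA924AB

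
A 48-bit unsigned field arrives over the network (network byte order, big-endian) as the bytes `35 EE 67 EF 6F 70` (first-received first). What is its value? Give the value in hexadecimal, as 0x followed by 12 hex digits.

0x35EE67EF6F70

Big-endian: lowest address holds the most-significant byte.
The bytes are already most-significant first: 0x35EE67EF6F70.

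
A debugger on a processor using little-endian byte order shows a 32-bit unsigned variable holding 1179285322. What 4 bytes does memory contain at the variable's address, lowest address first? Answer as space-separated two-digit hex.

4A 77 4A 46

1179285322 in hexadecimal, padded to 32 bits, is 0x464A774A.
Split into bytes (most-significant first): 46 4A 77 4A.
In little-endian order the low byte comes first in memory.
So at ascending addresses the bytes are 4A 77 4A 46.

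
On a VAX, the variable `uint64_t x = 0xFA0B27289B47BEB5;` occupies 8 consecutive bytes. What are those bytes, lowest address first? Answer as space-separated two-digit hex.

B5 BE 47 9B 28 27 0B FA

Split into bytes (most-significant first): FA 0B 27 28 9B 47 BE B5.
Little-endian stores the least-significant byte at the lowest address.
So at ascending addresses the bytes are B5 BE 47 9B 28 27 0B FA.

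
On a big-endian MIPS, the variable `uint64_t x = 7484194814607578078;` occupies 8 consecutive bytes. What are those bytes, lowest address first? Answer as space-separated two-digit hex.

67 DD 33 87 EA 81 53 DE

7484194814607578078 in hexadecimal, padded to 64 bits, is 0x67DD3387EA8153DE.
Split into bytes (most-significant first): 67 DD 33 87 EA 81 53 DE.
In big-endian order the high byte comes first in memory.
So the memory order matches the most-significant-first order: 67 DD 33 87 EA 81 53 DE.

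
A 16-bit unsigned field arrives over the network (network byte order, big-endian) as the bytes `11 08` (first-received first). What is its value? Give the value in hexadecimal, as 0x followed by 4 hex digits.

0x1108

Big-endian stores the most-significant byte at the lowest address.
The bytes are already most-significant first: 0x1108.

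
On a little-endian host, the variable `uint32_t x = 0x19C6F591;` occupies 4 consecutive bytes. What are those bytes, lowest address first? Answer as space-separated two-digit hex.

Split into bytes (most-significant first): 19 C6 F5 91.
Little-endian stores the least-significant byte at the lowest address.
So at ascending addresses the bytes are 91 F5 C6 19.

91 F5 C6 19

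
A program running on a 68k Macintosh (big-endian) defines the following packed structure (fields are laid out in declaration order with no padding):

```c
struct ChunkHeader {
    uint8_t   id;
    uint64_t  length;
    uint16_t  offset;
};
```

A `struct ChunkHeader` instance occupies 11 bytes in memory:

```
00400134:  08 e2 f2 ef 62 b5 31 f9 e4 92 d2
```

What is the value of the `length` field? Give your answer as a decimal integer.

16353396404161477092

`length` follows `id` (1 byte), so it starts at byte offset 1 and occupies 8 bytes.
Bytes at offsets 1..8: E2 F2 EF 62 B5 31 F9 E4.
Big-endian: lowest address holds the most-significant byte.
The bytes are already most-significant first: 0xE2F2EF62B531F9E4.
0xE2F2EF62B531F9E4 = 16353396404161477092.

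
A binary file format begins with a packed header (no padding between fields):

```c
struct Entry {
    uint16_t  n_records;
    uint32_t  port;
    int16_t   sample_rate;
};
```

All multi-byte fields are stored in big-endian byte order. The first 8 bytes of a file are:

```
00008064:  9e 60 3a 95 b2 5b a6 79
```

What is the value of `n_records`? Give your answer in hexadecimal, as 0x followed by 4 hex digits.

0x9E60

`n_records` is the first field, at byte offset 0, occupying 2 bytes.
Bytes at offsets 0..1: 9E 60.
In big-endian order the high byte comes first in memory.
The bytes are already most-significant first: 0x9E60.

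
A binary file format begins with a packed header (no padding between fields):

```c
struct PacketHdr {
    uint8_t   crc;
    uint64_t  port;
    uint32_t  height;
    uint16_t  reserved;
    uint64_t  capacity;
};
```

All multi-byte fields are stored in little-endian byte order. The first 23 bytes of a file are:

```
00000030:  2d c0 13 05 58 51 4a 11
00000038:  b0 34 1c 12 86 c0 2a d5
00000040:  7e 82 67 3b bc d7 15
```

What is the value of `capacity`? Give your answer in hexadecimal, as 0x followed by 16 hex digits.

`capacity` follows `crc` (1 B), `port` (8 B), `height` (4 B), `reserved` (2 B), so it starts at offset 1 + 8 + 4 + 2 = 15 and occupies 8 bytes.
Bytes at offsets 15..22: D5 7E 82 67 3B BC D7 15.
In little-endian order the low byte comes first in memory.
Reassemble most-significant byte first: 15 D7 BC 3B 67 82 7E D5 → 0x15D7BC3B67827ED5.

0x15D7BC3B67827ED5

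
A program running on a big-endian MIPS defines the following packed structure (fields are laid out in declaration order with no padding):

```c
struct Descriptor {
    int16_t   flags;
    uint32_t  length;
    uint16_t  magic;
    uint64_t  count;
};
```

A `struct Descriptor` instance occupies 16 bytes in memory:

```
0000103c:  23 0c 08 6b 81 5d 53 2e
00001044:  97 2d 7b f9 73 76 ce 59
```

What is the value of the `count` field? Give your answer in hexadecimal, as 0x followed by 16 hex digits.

`count` follows `flags` (2 B), `length` (4 B), `magic` (2 B), so it starts at offset 2 + 4 + 2 = 8 and occupies 8 bytes.
Bytes at offsets 8..15: 97 2D 7B F9 73 76 CE 59.
In big-endian order the high byte comes first in memory.
The bytes are already most-significant first: 0x972D7BF97376CE59.

0x972D7BF97376CE59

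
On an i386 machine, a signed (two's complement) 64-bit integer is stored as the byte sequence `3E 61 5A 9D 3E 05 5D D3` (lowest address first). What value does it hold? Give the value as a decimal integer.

Little-endian: lowest address holds the least-significant byte.
Reassemble most-significant byte first: D3 5D 05 3E 9D 5A 61 3E → 0xD35D053E9D5A613E.
Top bit is set, so as a signed 64-bit value this is 0xD35D053E9D5A613E − 2^64 = -3216408792386608834.

-3216408792386608834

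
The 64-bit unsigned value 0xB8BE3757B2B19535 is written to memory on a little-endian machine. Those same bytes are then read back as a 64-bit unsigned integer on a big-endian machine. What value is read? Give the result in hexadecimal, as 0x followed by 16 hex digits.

0x3595B1B25737BEB8

Stored little-endian, the bytes at ascending addresses are 35 95 B1 B2 57 37 BE B8.
Read back as big-endian, the last byte is least significant, giving 0x3595B1B25737BEB8.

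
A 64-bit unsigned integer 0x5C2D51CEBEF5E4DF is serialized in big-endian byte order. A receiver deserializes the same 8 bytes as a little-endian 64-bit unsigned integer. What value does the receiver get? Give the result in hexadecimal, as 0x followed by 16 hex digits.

Stored big-endian, the bytes at ascending addresses are 5C 2D 51 CE BE F5 E4 DF.
Read back as little-endian, the first byte is least significant, giving 0xDFE4F5BECE512D5C.

0xDFE4F5BECE512D5C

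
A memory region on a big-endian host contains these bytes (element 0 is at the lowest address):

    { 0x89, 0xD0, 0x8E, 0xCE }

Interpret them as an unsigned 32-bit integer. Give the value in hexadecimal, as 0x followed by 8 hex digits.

0x89D08ECE

Big-endian stores the most-significant byte at the lowest address.
The bytes are already most-significant first: 0x89D08ECE.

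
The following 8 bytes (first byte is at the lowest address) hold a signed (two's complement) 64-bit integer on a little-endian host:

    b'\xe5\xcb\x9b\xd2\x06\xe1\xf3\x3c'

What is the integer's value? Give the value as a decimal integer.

4392101481035844581

In little-endian order the low byte comes first in memory.
Reassemble most-significant byte first: 3C F3 E1 06 D2 9B CB E5 → 0x3CF3E106D29BCBE5.
0x3CF3E106D29BCBE5 = 4392101481035844581.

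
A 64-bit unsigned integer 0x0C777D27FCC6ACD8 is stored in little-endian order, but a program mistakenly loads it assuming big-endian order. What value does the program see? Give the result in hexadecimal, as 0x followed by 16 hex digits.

0xD8ACC6FC277D770C

Stored little-endian, the bytes at ascending addresses are D8 AC C6 FC 27 7D 77 0C.
Read back as big-endian, the last byte is least significant, giving 0xD8ACC6FC277D770C.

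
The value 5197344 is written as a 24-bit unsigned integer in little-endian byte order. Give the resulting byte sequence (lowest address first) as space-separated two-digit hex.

5197344 in hexadecimal, padded to 24 bits, is 0x4F4E20.
Split into bytes (most-significant first): 4F 4E 20.
Little-endian: lowest address holds the least-significant byte.
So at ascending addresses the bytes are 20 4E 4F.

20 4E 4F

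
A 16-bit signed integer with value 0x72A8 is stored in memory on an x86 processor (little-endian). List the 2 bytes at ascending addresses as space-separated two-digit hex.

Split into bytes (most-significant first): 72 A8.
Little-endian: lowest address holds the least-significant byte.
So at ascending addresses the bytes are A8 72.

A8 72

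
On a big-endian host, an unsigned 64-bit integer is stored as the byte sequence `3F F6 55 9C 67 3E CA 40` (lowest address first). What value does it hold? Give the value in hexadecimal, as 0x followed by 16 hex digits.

0x3FF6559C673ECA40

Big-endian stores the most-significant byte at the lowest address.
The bytes are already most-significant first: 0x3FF6559C673ECA40.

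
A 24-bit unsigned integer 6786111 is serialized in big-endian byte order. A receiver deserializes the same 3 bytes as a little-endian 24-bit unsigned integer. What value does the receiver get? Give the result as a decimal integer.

6786111 in 24-bit hexadecimal is 0x678C3F.
Stored big-endian, the bytes at ascending addresses are 67 8C 3F.
Read back as little-endian, the first byte is least significant, giving 0x3F8C67.
0x3F8C67 = 4164711.

4164711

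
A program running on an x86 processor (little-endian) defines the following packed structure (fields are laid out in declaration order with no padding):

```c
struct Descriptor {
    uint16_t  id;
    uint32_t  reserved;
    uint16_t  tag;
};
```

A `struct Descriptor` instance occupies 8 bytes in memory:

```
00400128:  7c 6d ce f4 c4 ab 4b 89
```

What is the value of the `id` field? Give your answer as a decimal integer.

`id` is the first field, at byte offset 0, occupying 2 bytes.
Bytes at offsets 0..1: 7C 6D.
In little-endian order the low byte comes first in memory.
Reassemble most-significant byte first: 6D 7C → 0x6D7C.
0x6D7C = 28028.

28028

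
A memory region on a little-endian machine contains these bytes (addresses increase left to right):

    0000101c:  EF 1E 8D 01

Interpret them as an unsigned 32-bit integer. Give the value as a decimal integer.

In little-endian order the low byte comes first in memory.
Reassemble most-significant byte first: 01 8D 1E EF → 0x018D1EEF.
0x018D1EEF = 26025711.

26025711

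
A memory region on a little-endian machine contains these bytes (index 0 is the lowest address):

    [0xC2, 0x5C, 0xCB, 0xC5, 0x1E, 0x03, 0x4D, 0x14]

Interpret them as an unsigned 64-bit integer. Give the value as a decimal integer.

1462828884667620546

Little-endian stores the least-significant byte at the lowest address.
Reassemble most-significant byte first: 14 4D 03 1E C5 CB 5C C2 → 0x144D031EC5CB5CC2.
0x144D031EC5CB5CC2 = 1462828884667620546.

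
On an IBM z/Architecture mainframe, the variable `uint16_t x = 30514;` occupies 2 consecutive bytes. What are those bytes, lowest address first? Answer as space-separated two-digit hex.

77 32

30514 in hexadecimal, padded to 16 bits, is 0x7732.
Split into bytes (most-significant first): 77 32.
Big-endian: lowest address holds the most-significant byte.
So the memory order matches the most-significant-first order: 77 32.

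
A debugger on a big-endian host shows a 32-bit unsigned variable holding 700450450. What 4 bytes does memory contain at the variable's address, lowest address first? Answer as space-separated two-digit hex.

29 C0 06 92

700450450 in hexadecimal, padded to 32 bits, is 0x29C00692.
Split into bytes (most-significant first): 29 C0 06 92.
In big-endian order the high byte comes first in memory.
So the memory order matches the most-significant-first order: 29 C0 06 92.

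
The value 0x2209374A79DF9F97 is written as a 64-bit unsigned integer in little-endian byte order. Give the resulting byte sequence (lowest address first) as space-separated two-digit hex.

97 9F DF 79 4A 37 09 22

Split into bytes (most-significant first): 22 09 37 4A 79 DF 9F 97.
In little-endian order the low byte comes first in memory.
So at ascending addresses the bytes are 97 9F DF 79 4A 37 09 22.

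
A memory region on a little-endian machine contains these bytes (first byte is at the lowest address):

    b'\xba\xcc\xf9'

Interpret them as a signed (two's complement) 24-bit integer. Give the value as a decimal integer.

Little-endian: lowest address holds the least-significant byte.
Reassemble most-significant byte first: F9 CC BA → 0xF9CCBA.
Top bit is set, so as a signed 24-bit value this is 0xF9CCBA − 2^24 = -406342.

-406342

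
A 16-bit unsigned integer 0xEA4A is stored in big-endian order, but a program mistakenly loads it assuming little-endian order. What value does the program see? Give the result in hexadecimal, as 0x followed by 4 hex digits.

0x4AEA

Stored big-endian, the bytes at ascending addresses are EA 4A.
Read back as little-endian, the first byte is least significant, giving 0x4AEA.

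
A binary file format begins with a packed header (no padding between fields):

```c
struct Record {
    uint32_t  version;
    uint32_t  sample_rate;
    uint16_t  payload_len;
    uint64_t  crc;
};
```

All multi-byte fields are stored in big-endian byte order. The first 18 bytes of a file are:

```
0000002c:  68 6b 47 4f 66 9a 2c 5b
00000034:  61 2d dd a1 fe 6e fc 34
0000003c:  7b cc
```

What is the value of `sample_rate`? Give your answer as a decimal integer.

1721379931

`sample_rate` follows `version` (4 bytes), so it starts at byte offset 4 and occupies 4 bytes.
Bytes at offsets 4..7: 66 9A 2C 5B.
Big-endian stores the most-significant byte at the lowest address.
The bytes are already most-significant first: 0x669A2C5B.
0x669A2C5B = 1721379931.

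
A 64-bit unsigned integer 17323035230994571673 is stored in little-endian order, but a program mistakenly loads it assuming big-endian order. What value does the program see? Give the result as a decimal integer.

17323035230994571673 in 64-bit hexadecimal is 0xF067C8C2DF022199.
Stored little-endian, the bytes at ascending addresses are 99 21 02 DF C2 C8 67 F0.
Read back as big-endian, the last byte is least significant, giving 0x992102DFC2C867F0.
0x992102DFC2C867F0 = 11034103722103302128.

11034103722103302128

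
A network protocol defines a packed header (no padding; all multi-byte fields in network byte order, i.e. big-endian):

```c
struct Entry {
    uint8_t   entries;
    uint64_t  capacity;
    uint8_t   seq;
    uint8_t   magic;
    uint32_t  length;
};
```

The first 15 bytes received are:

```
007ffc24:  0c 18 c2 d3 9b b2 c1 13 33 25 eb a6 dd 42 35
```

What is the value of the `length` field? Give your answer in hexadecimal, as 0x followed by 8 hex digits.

0xA6DD4235

`length` follows `entries` (1 B), `capacity` (8 B), `seq` (1 B), `magic` (1 B), so it starts at offset 1 + 8 + 1 + 1 = 11 and occupies 4 bytes.
Bytes at offsets 11..14: A6 DD 42 35.
Big-endian stores the most-significant byte at the lowest address.
The bytes are already most-significant first: 0xA6DD4235.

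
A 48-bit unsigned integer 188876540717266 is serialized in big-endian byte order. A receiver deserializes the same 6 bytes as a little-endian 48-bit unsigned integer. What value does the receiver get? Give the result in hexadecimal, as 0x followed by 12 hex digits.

188876540717266 in 48-bit hexadecimal is 0xABC83F1DA8D2.
Stored big-endian, the bytes at ascending addresses are AB C8 3F 1D A8 D2.
Read back as little-endian, the first byte is least significant, giving 0xD2A81D3FC8AB.

0xD2A81D3FC8AB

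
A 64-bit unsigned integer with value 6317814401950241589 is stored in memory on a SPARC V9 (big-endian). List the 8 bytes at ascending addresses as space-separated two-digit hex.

6317814401950241589 in hexadecimal, padded to 64 bits, is 0x57AD62B9B1175335.
Split into bytes (most-significant first): 57 AD 62 B9 B1 17 53 35.
Big-endian: lowest address holds the most-significant byte.
So the memory order matches the most-significant-first order: 57 AD 62 B9 B1 17 53 35.

57 AD 62 B9 B1 17 53 35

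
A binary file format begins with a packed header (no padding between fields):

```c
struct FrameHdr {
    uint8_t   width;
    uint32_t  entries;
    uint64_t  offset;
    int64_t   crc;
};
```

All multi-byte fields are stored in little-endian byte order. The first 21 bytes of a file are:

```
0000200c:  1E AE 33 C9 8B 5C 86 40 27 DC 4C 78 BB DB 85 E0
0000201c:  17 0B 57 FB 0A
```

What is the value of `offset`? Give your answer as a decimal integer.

`offset` follows `width` (1 B), `entries` (4 B), so it starts at offset 1 + 4 = 5 and occupies 8 bytes.
Bytes at offsets 5..12: 5C 86 40 27 DC 4C 78 BB.
In little-endian order the low byte comes first in memory.
Reassemble most-significant byte first: BB 78 4C DC 27 40 86 5C → 0xBB784CDC2740865C.
0xBB784CDC2740865C = 13508631590732858972.

13508631590732858972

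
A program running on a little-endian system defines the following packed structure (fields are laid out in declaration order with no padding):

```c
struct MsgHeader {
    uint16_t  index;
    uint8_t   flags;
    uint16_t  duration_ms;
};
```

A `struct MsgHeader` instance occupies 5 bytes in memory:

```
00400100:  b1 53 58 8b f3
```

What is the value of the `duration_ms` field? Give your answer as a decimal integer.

62347

`duration_ms` follows `index` (2 B), `flags` (1 B), so it starts at offset 2 + 1 = 3 and occupies 2 bytes.
Bytes at offsets 3..4: 8B F3.
In little-endian order the low byte comes first in memory.
Reassemble most-significant byte first: F3 8B → 0xF38B.
0xF38B = 62347.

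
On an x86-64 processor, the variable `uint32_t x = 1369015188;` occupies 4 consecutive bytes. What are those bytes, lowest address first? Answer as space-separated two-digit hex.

94 83 99 51

1369015188 in hexadecimal, padded to 32 bits, is 0x51998394.
Split into bytes (most-significant first): 51 99 83 94.
Little-endian stores the least-significant byte at the lowest address.
So at ascending addresses the bytes are 94 83 99 51.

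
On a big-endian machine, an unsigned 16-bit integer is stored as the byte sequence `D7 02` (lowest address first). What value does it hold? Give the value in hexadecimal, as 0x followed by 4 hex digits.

Big-endian: lowest address holds the most-significant byte.
The bytes are already most-significant first: 0xD702.

0xD702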